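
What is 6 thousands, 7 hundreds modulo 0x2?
Convert 6 thousands, 7 hundreds (place-value notation) → 6×1000 + 7×100 = 6700 (decimal)
Convert 0x2 (hexadecimal) → 2 (decimal)
Compute 6700 mod 2 = 0
0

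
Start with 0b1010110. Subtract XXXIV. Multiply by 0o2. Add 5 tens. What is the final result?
Convert 0b1010110 (binary) → 64 + 16 + 4 + 2 = 86 (decimal)
Start: 86
Convert XXXIV (Roman numeral) → 10 + 10 + 10 + 4 = 34 (decimal)
86 - 34 = 52
Convert 0o2 (octal) → 2 (decimal)
52 × 2 = 104
Convert 5 tens (place-value notation) → 5×10 = 50 (decimal)
104 + 50 = 154
154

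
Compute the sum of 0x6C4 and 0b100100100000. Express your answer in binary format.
Convert 0x6C4 (hexadecimal) → 6×256 + 12×16 + 4 = 1732 (decimal)
Convert 0b100100100000 (binary) → 2048 + 256 + 32 = 2336 (decimal)
Compute 1732 + 2336 = 4068
Convert 4068 (decimal) → 4068 = 2048 + 1024 + 512 + 256 + 128 + 64 + 32 + 4 → 0b111111100100 (binary)
0b111111100100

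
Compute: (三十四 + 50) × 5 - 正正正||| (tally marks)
Convert 三十四 (Chinese numeral) → 3×10 + 4 = 34 (decimal)
Convert 正正正||| (tally marks) → 5 + 5 + 5 + 3 = 18 (decimal)
Expression in decimal: (34 + 50) × 5 - 18
Parentheses first: 34 + 50 = 84
Multiply: 84 × 5 = 420
Subtract: 420 - 18 = 402
402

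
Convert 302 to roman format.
Convert 302 (decimal) → 302 = 100 + 100 + 100 + 1 + 1 → CCCII (Roman numeral)
CCCII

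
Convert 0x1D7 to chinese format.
Convert 0x1D7 (hexadecimal) → 1×256 + 13×16 + 7 = 471 (decimal)
Convert 471 (decimal) → 471 = 4×100 + 7×10 + 1 → 四百七十一 (Chinese numeral)
四百七十一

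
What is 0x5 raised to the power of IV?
Convert 0x5 (hexadecimal) → 5 (decimal)
Convert IV (Roman numeral) → 4 (decimal)
Compute 5 ^ 4 = 625
625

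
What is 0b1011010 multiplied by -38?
Convert 0b1011010 (binary) → 64 + 16 + 8 + 2 = 90 (decimal)
Compute 90 × -38 = -3420
-3420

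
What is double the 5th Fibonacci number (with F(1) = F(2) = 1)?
The 5th Fibonacci number (with F(1) = F(2) = 1): 1, 1, 2, 3, 5 → 5
Compute 5 × 2 = 10
10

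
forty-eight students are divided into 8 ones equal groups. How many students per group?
Convert forty-eight (English words) → 48 (decimal)
Convert 8 ones (place-value notation) → 8 (decimal)
Compute 48 ÷ 8 = 6
6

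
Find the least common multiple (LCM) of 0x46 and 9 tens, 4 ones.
Convert 0x46 (hexadecimal) → 4×16 + 6 = 70 (decimal)
Convert 9 tens, 4 ones (place-value notation) → 9×10 + 4 = 94 (decimal)
Compute lcm(70, 94) = 3290
3290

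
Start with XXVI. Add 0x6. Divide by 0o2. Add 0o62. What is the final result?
Convert XXVI (Roman numeral) → 10 + 10 + 5 + 1 = 26 (decimal)
Start: 26
Convert 0x6 (hexadecimal) → 6 (decimal)
26 + 6 = 32
Convert 0o2 (octal) → 2 (decimal)
32 ÷ 2 = 16
Convert 0o62 (octal) → 6×8 + 2 = 50 (decimal)
16 + 50 = 66
66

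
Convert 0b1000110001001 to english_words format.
Convert 0b1000110001001 (binary) → 4096 + 256 + 128 + 8 + 1 = 4489 (decimal)
Convert 4489 (decimal) → 4489 = 4×1000 + 4×100 + 89 → four thousand four hundred eighty-nine (English words)
four thousand four hundred eighty-nine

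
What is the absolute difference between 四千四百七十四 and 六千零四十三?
Convert 四千四百七十四 (Chinese numeral) → 4×1000 + 4×100 + 7×10 + 4 = 4474 (decimal)
Convert 六千零四十三 (Chinese numeral) → 6×1000 + 4×10 + 3 = 6043 (decimal)
Compute |4474 - 6043| = 1569
1569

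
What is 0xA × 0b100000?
Convert 0xA (hexadecimal) → 10 (decimal)
Convert 0b100000 (binary) → 32 (decimal)
Compute 10 × 32 = 320
320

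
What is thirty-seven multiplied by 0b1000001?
Convert thirty-seven (English words) → 37 (decimal)
Convert 0b1000001 (binary) → 64 + 1 = 65 (decimal)
Compute 37 × 65 = 2405
2405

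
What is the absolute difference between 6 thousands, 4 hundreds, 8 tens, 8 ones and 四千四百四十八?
Convert 6 thousands, 4 hundreds, 8 tens, 8 ones (place-value notation) → 6×1000 + 4×100 + 8×10 + 8 = 6488 (decimal)
Convert 四千四百四十八 (Chinese numeral) → 4×1000 + 4×100 + 4×10 + 8 = 4448 (decimal)
Compute |6488 - 4448| = 2040
2040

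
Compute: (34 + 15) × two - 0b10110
Convert two (English words) → 2 (decimal)
Convert 0b10110 (binary) → 16 + 4 + 2 = 22 (decimal)
Expression in decimal: (34 + 15) × 2 - 22
Parentheses first: 34 + 15 = 49
Multiply: 49 × 2 = 98
Subtract: 98 - 22 = 76
76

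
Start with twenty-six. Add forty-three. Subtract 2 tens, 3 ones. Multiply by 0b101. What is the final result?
Convert twenty-six (English words) → 26 (decimal)
Start: 26
Convert forty-three (English words) → 43 (decimal)
26 + 43 = 69
Convert 2 tens, 3 ones (place-value notation) → 2×10 + 3 = 23 (decimal)
69 - 23 = 46
Convert 0b101 (binary) → 4 + 1 = 5 (decimal)
46 × 5 = 230
230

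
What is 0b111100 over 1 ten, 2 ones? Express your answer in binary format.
Convert 0b111100 (binary) → 32 + 16 + 8 + 4 = 60 (decimal)
Convert 1 ten, 2 ones (place-value notation) → 1×10 + 2 = 12 (decimal)
Compute 60 ÷ 12 = 5
Convert 5 (decimal) → 5 = 4 + 1 → 0b101 (binary)
0b101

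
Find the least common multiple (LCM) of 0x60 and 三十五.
Convert 0x60 (hexadecimal) → 6×16 = 96 (decimal)
Convert 三十五 (Chinese numeral) → 3×10 + 5 = 35 (decimal)
Compute lcm(96, 35) = 3360
3360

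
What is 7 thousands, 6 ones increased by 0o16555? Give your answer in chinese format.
Convert 7 thousands, 6 ones (place-value notation) → 7×1000 + 6 = 7006 (decimal)
Convert 0o16555 (octal) → 1×4096 + 6×512 + 5×64 + 5×8 + 5 = 7533 (decimal)
Compute 7006 + 7533 = 14539
Convert 14539 (decimal) → 14539 = 1×10000 + 4×1000 + 5×100 + 3×10 + 9 → 一万四千五百三十九 (Chinese numeral)
一万四千五百三十九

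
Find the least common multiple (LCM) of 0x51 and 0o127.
Convert 0x51 (hexadecimal) → 5×16 + 1 = 81 (decimal)
Convert 0o127 (octal) → 1×64 + 2×8 + 7 = 87 (decimal)
Compute lcm(81, 87) = 2349
2349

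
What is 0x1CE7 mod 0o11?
Convert 0x1CE7 (hexadecimal) → 1×4096 + 12×256 + 14×16 + 7 = 7399 (decimal)
Convert 0o11 (octal) → 1×8 + 1 = 9 (decimal)
Compute 7399 mod 9 = 1
1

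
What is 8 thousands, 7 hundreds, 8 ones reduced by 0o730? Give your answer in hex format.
Convert 8 thousands, 7 hundreds, 8 ones (place-value notation) → 8×1000 + 7×100 + 8 = 8708 (decimal)
Convert 0o730 (octal) → 7×64 + 3×8 = 472 (decimal)
Compute 8708 - 472 = 8236
Convert 8236 (decimal) → 8236 = 2×4096 + 2×16 + 12 → 0x202C (hexadecimal)
0x202C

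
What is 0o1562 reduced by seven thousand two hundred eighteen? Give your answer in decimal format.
Convert 0o1562 (octal) → 1×512 + 5×64 + 6×8 + 2 = 882 (decimal)
Convert seven thousand two hundred eighteen (English words) → 7×1000 + 2×100 + 18 = 7218 (decimal)
Compute 882 - 7218 = -6336
-6336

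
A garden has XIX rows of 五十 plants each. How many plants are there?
Convert 五十 (Chinese numeral) → 5×10 = 50 (decimal)
Convert XIX (Roman numeral) → 10 + 9 = 19 (decimal)
Compute 50 × 19 = 950
950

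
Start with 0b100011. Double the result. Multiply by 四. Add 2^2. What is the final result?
Convert 0b100011 (binary) → 32 + 2 + 1 = 35 (decimal)
Start: 35
35 × 2 = 70
Convert 四 (Chinese numeral) → 4 (decimal)
70 × 4 = 280
Convert 2^2 (power) → 4 (decimal)
280 + 4 = 284
284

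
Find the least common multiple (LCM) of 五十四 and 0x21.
Convert 五十四 (Chinese numeral) → 5×10 + 4 = 54 (decimal)
Convert 0x21 (hexadecimal) → 2×16 + 1 = 33 (decimal)
Compute lcm(54, 33) = 594
594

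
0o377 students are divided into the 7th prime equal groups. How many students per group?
Convert 0o377 (octal) → 3×64 + 7×8 + 7 = 255 (decimal)
Convert the 7th prime (prime index) → 17 (decimal)
Compute 255 ÷ 17 = 15
15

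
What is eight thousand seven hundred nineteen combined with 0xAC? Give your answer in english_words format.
Convert eight thousand seven hundred nineteen (English words) → 8×1000 + 7×100 + 19 = 8719 (decimal)
Convert 0xAC (hexadecimal) → 10×16 + 12 = 172 (decimal)
Compute 8719 + 172 = 8891
Convert 8891 (decimal) → 8891 = 8×1000 + 8×100 + 91 → eight thousand eight hundred ninety-one (English words)
eight thousand eight hundred ninety-one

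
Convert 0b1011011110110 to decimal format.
Convert 0b1011011110110 (binary) → 4096 + 1024 + 512 + 128 + 64 + 32 + 16 + 4 + 2 = 5878 (decimal)
5878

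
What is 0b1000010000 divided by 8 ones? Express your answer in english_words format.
Convert 0b1000010000 (binary) → 512 + 16 = 528 (decimal)
Convert 8 ones (place-value notation) → 8 (decimal)
Compute 528 ÷ 8 = 66
Convert 66 (decimal) → sixty-six (English words)
sixty-six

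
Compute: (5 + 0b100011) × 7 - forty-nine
Convert 0b100011 (binary) → 32 + 2 + 1 = 35 (decimal)
Convert forty-nine (English words) → 49 (decimal)
Expression in decimal: (5 + 35) × 7 - 49
Parentheses first: 5 + 35 = 40
Multiply: 40 × 7 = 280
Subtract: 280 - 49 = 231
231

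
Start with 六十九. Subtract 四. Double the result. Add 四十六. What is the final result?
Convert 六十九 (Chinese numeral) → 6×10 + 9 = 69 (decimal)
Start: 69
Convert 四 (Chinese numeral) → 4 (decimal)
69 - 4 = 65
65 × 2 = 130
Convert 四十六 (Chinese numeral) → 4×10 + 6 = 46 (decimal)
130 + 46 = 176
176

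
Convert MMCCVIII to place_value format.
Convert MMCCVIII (Roman numeral) → 1000 + 1000 + 100 + 100 + 5 + 1 + 1 + 1 = 2208 (decimal)
Convert 2208 (decimal) → 2208 = 2×1000 + 2×100 + 8 → 2 thousands, 2 hundreds, 8 ones (place-value notation)
2 thousands, 2 hundreds, 8 ones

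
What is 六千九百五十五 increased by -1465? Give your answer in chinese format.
Convert 六千九百五十五 (Chinese numeral) → 6×1000 + 9×100 + 5×10 + 5 = 6955 (decimal)
Compute 6955 + -1465 = 5490
Convert 5490 (decimal) → 5490 = 5×1000 + 4×100 + 9×10 → 五千四百九十 (Chinese numeral)
五千四百九十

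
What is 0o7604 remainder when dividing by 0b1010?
Convert 0o7604 (octal) → 7×512 + 6×64 + 4 = 3972 (decimal)
Convert 0b1010 (binary) → 8 + 2 = 10 (decimal)
Compute 3972 mod 10 = 2
2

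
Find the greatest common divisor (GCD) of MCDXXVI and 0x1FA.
Convert MCDXXVI (Roman numeral) → 1000 + 400 + 10 + 10 + 5 + 1 = 1426 (decimal)
Convert 0x1FA (hexadecimal) → 1×256 + 15×16 + 10 = 506 (decimal)
Compute gcd(1426, 506) = 46
46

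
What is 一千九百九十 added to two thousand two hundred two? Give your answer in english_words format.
Convert 一千九百九十 (Chinese numeral) → 1×1000 + 9×100 + 9×10 = 1990 (decimal)
Convert two thousand two hundred two (English words) → 2×1000 + 2×100 + 2 = 2202 (decimal)
Compute 1990 + 2202 = 4192
Convert 4192 (decimal) → 4192 = 4×1000 + 1×100 + 92 → four thousand one hundred ninety-two (English words)
four thousand one hundred ninety-two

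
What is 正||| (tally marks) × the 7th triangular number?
Convert 正||| (tally marks) → 5 + 3 = 8 (decimal)
Convert the 7th triangular number (triangular index) → 7×8/2 = 28 (decimal)
Compute 8 × 28 = 224
224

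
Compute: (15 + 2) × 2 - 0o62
Convert 0o62 (octal) → 6×8 + 2 = 50 (decimal)
Expression in decimal: (15 + 2) × 2 - 50
Parentheses first: 15 + 2 = 17
Multiply: 17 × 2 = 34
Subtract: 34 - 50 = -16
-16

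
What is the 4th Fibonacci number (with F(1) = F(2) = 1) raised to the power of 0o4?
Convert the 4th Fibonacci number (with F(1) = F(2) = 1) (Fibonacci index) → 1, 1, 2, 3 → 3 (decimal)
Convert 0o4 (octal) → 4 (decimal)
Compute 3 ^ 4 = 81
81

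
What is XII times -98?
Convert XII (Roman numeral) → 10 + 1 + 1 = 12 (decimal)
Compute 12 × -98 = -1176
-1176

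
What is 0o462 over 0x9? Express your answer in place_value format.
Convert 0o462 (octal) → 4×64 + 6×8 + 2 = 306 (decimal)
Convert 0x9 (hexadecimal) → 9 (decimal)
Compute 306 ÷ 9 = 34
Convert 34 (decimal) → 34 = 3×10 + 4 → 3 tens, 4 ones (place-value notation)
3 tens, 4 ones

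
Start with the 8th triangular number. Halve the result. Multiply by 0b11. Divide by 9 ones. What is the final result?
Convert the 8th triangular number (triangular index) → 8×9/2 = 36 (decimal)
Start: 36
36 ÷ 2 = 18
Convert 0b11 (binary) → 2 + 1 = 3 (decimal)
18 × 3 = 54
Convert 9 ones (place-value notation) → 9 (decimal)
54 ÷ 9 = 6
6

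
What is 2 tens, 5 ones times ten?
Convert 2 tens, 5 ones (place-value notation) → 2×10 + 5 = 25 (decimal)
Convert ten (English words) → 10 (decimal)
Compute 25 × 10 = 250
250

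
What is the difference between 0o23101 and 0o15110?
Convert 0o23101 (octal) → 2×4096 + 3×512 + 1×64 + 1 = 9793 (decimal)
Convert 0o15110 (octal) → 1×4096 + 5×512 + 1×64 + 1×8 = 6728 (decimal)
Difference: |9793 - 6728| = 3065
3065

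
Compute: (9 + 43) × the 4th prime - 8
Convert the 4th prime (prime index) → 7 (decimal)
Expression in decimal: (9 + 43) × 7 - 8
Parentheses first: 9 + 43 = 52
Multiply: 52 × 7 = 364
Subtract: 364 - 8 = 356
356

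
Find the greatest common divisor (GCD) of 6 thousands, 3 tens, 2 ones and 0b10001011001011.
Convert 6 thousands, 3 tens, 2 ones (place-value notation) → 6×1000 + 3×10 + 2 = 6032 (decimal)
Convert 0b10001011001011 (binary) → 8192 + 512 + 128 + 64 + 8 + 2 + 1 = 8907 (decimal)
Compute gcd(6032, 8907) = 1
1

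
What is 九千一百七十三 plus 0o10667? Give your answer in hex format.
Convert 九千一百七十三 (Chinese numeral) → 9×1000 + 1×100 + 7×10 + 3 = 9173 (decimal)
Convert 0o10667 (octal) → 1×4096 + 6×64 + 6×8 + 7 = 4535 (decimal)
Compute 9173 + 4535 = 13708
Convert 13708 (decimal) → 13708 = 3×4096 + 5×256 + 8×16 + 12 → 0x358C (hexadecimal)
0x358C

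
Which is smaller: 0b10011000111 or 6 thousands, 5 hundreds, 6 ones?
Convert 0b10011000111 (binary) → 1024 + 128 + 64 + 4 + 2 + 1 = 1223 (decimal)
Convert 6 thousands, 5 hundreds, 6 ones (place-value notation) → 6×1000 + 5×100 + 6 = 6506 (decimal)
Compare 1223 vs 6506: smaller = 1223
1223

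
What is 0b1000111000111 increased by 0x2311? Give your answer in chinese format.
Convert 0b1000111000111 (binary) → 4096 + 256 + 128 + 64 + 4 + 2 + 1 = 4551 (decimal)
Convert 0x2311 (hexadecimal) → 2×4096 + 3×256 + 1×16 + 1 = 8977 (decimal)
Compute 4551 + 8977 = 13528
Convert 13528 (decimal) → 13528 = 1×10000 + 3×1000 + 5×100 + 2×10 + 8 → 一万三千五百二十八 (Chinese numeral)
一万三千五百二十八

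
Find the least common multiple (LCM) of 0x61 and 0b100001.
Convert 0x61 (hexadecimal) → 6×16 + 1 = 97 (decimal)
Convert 0b100001 (binary) → 32 + 1 = 33 (decimal)
Compute lcm(97, 33) = 3201
3201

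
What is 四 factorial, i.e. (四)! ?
Convert 四 (Chinese numeral) → 4 (decimal)
Compute 4! = 24
24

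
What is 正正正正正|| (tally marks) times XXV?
Convert 正正正正正|| (tally marks) → 5 + 5 + 5 + 5 + 5 + 2 = 27 (decimal)
Convert XXV (Roman numeral) → 10 + 10 + 5 = 25 (decimal)
Compute 27 × 25 = 675
675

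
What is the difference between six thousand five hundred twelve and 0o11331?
Convert six thousand five hundred twelve (English words) → 6×1000 + 5×100 + 12 = 6512 (decimal)
Convert 0o11331 (octal) → 1×4096 + 1×512 + 3×64 + 3×8 + 1 = 4825 (decimal)
Difference: |6512 - 4825| = 1687
1687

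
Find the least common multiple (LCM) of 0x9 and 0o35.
Convert 0x9 (hexadecimal) → 9 (decimal)
Convert 0o35 (octal) → 3×8 + 5 = 29 (decimal)
Compute lcm(9, 29) = 261
261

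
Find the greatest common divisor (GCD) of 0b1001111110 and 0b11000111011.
Convert 0b1001111110 (binary) → 512 + 64 + 32 + 16 + 8 + 4 + 2 = 638 (decimal)
Convert 0b11000111011 (binary) → 1024 + 512 + 32 + 16 + 8 + 2 + 1 = 1595 (decimal)
Compute gcd(638, 1595) = 319
319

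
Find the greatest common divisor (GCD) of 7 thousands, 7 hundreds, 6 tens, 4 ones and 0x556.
Convert 7 thousands, 7 hundreds, 6 tens, 4 ones (place-value notation) → 7×1000 + 7×100 + 6×10 + 4 = 7764 (decimal)
Convert 0x556 (hexadecimal) → 5×256 + 5×16 + 6 = 1366 (decimal)
Compute gcd(7764, 1366) = 2
2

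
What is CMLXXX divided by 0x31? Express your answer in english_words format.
Convert CMLXXX (Roman numeral) → 900 + 50 + 10 + 10 + 10 = 980 (decimal)
Convert 0x31 (hexadecimal) → 3×16 + 1 = 49 (decimal)
Compute 980 ÷ 49 = 20
Convert 20 (decimal) → twenty (English words)
twenty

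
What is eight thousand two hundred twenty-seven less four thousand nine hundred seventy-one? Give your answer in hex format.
Convert eight thousand two hundred twenty-seven (English words) → 8×1000 + 2×100 + 27 = 8227 (decimal)
Convert four thousand nine hundred seventy-one (English words) → 4×1000 + 9×100 + 71 = 4971 (decimal)
Compute 8227 - 4971 = 3256
Convert 3256 (decimal) → 3256 = 12×256 + 11×16 + 8 → 0xCB8 (hexadecimal)
0xCB8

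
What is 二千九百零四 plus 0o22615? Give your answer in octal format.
Convert 二千九百零四 (Chinese numeral) → 2×1000 + 9×100 + 4 = 2904 (decimal)
Convert 0o22615 (octal) → 2×4096 + 2×512 + 6×64 + 1×8 + 5 = 9613 (decimal)
Compute 2904 + 9613 = 12517
Convert 12517 (decimal) → 12517 = 3×4096 + 3×64 + 4×8 + 5 → 0o30345 (octal)
0o30345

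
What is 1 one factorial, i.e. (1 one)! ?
Convert 1 one (place-value notation) → 1 (decimal)
Compute 1! = 1
1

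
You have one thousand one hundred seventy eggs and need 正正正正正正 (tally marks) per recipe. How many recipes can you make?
Convert one thousand one hundred seventy (English words) → 1×1000 + 1×100 + 70 = 1170 (decimal)
Convert 正正正正正正 (tally marks) → 5 + 5 + 5 + 5 + 5 + 5 = 30 (decimal)
Compute 1170 ÷ 30 = 39
39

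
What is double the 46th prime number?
The 46th prime number = 199
Compute 199 × 2 = 398
398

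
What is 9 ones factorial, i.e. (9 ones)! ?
Convert 9 ones (place-value notation) → 9 (decimal)
Compute 9! = 362880
362880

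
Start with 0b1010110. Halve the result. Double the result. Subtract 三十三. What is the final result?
Convert 0b1010110 (binary) → 64 + 16 + 4 + 2 = 86 (decimal)
Start: 86
86 ÷ 2 = 43
43 × 2 = 86
Convert 三十三 (Chinese numeral) → 3×10 + 3 = 33 (decimal)
86 - 33 = 53
53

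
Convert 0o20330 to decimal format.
Convert 0o20330 (octal) → 2×4096 + 3×64 + 3×8 = 8408 (decimal)
8408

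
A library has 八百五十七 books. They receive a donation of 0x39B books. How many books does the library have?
Convert 八百五十七 (Chinese numeral) → 8×100 + 5×10 + 7 = 857 (decimal)
Convert 0x39B (hexadecimal) → 3×256 + 9×16 + 11 = 923 (decimal)
Compute 857 + 923 = 1780
1780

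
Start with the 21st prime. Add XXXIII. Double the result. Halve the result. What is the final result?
Convert the 21st prime (prime index) → 73 (decimal)
Start: 73
Convert XXXIII (Roman numeral) → 10 + 10 + 10 + 1 + 1 + 1 = 33 (decimal)
73 + 33 = 106
106 × 2 = 212
212 ÷ 2 = 106
106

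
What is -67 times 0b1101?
Convert 0b1101 (binary) → 8 + 4 + 1 = 13 (decimal)
Compute -67 × 13 = -871
-871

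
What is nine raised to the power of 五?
Convert nine (English words) → 9 (decimal)
Convert 五 (Chinese numeral) → 5 (decimal)
Compute 9 ^ 5 = 59049
59049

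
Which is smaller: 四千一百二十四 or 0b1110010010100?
Convert 四千一百二十四 (Chinese numeral) → 4×1000 + 1×100 + 2×10 + 4 = 4124 (decimal)
Convert 0b1110010010100 (binary) → 4096 + 2048 + 1024 + 128 + 16 + 4 = 7316 (decimal)
Compare 4124 vs 7316: smaller = 4124
4124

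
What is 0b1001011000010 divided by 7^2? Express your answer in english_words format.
Convert 0b1001011000010 (binary) → 4096 + 512 + 128 + 64 + 2 = 4802 (decimal)
Convert 7^2 (power) → 49 (decimal)
Compute 4802 ÷ 49 = 98
Convert 98 (decimal) → ninety-eight (English words)
ninety-eight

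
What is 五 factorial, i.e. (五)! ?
Convert 五 (Chinese numeral) → 5 (decimal)
Compute 5! = 120
120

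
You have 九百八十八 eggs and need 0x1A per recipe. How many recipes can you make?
Convert 九百八十八 (Chinese numeral) → 9×100 + 8×10 + 8 = 988 (decimal)
Convert 0x1A (hexadecimal) → 1×16 + 10 = 26 (decimal)
Compute 988 ÷ 26 = 38
38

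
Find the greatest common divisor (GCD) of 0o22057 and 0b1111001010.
Convert 0o22057 (octal) → 2×4096 + 2×512 + 5×8 + 7 = 9263 (decimal)
Convert 0b1111001010 (binary) → 512 + 256 + 128 + 64 + 8 + 2 = 970 (decimal)
Compute gcd(9263, 970) = 1
1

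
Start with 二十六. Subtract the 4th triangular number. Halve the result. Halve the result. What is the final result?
Convert 二十六 (Chinese numeral) → 2×10 + 6 = 26 (decimal)
Start: 26
Convert the 4th triangular number (triangular index) → 4×5/2 = 10 (decimal)
26 - 10 = 16
16 ÷ 2 = 8
8 ÷ 2 = 4
4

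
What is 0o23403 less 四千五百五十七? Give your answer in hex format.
Convert 0o23403 (octal) → 2×4096 + 3×512 + 4×64 + 3 = 9987 (decimal)
Convert 四千五百五十七 (Chinese numeral) → 4×1000 + 5×100 + 5×10 + 7 = 4557 (decimal)
Compute 9987 - 4557 = 5430
Convert 5430 (decimal) → 5430 = 1×4096 + 5×256 + 3×16 + 6 → 0x1536 (hexadecimal)
0x1536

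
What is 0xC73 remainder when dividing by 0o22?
Convert 0xC73 (hexadecimal) → 12×256 + 7×16 + 3 = 3187 (decimal)
Convert 0o22 (octal) → 2×8 + 2 = 18 (decimal)
Compute 3187 mod 18 = 1
1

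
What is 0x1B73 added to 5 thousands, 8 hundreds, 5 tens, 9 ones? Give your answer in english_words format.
Convert 0x1B73 (hexadecimal) → 1×4096 + 11×256 + 7×16 + 3 = 7027 (decimal)
Convert 5 thousands, 8 hundreds, 5 tens, 9 ones (place-value notation) → 5×1000 + 8×100 + 5×10 + 9 = 5859 (decimal)
Compute 7027 + 5859 = 12886
Convert 12886 (decimal) → 12886 = 12×1000 + 8×100 + 86 → twelve thousand eight hundred eighty-six (English words)
twelve thousand eight hundred eighty-six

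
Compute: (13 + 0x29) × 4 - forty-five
Convert 0x29 (hexadecimal) → 2×16 + 9 = 41 (decimal)
Convert forty-five (English words) → 45 (decimal)
Expression in decimal: (13 + 41) × 4 - 45
Parentheses first: 13 + 41 = 54
Multiply: 54 × 4 = 216
Subtract: 216 - 45 = 171
171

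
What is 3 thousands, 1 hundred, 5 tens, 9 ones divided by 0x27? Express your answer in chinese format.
Convert 3 thousands, 1 hundred, 5 tens, 9 ones (place-value notation) → 3×1000 + 1×100 + 5×10 + 9 = 3159 (decimal)
Convert 0x27 (hexadecimal) → 2×16 + 7 = 39 (decimal)
Compute 3159 ÷ 39 = 81
Convert 81 (decimal) → 81 = 8×10 + 1 → 八十一 (Chinese numeral)
八十一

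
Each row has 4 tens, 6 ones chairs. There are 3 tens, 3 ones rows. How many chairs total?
Convert 4 tens, 6 ones (place-value notation) → 4×10 + 6 = 46 (decimal)
Convert 3 tens, 3 ones (place-value notation) → 3×10 + 3 = 33 (decimal)
Compute 46 × 33 = 1518
1518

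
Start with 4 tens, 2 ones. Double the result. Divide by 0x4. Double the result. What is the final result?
Convert 4 tens, 2 ones (place-value notation) → 4×10 + 2 = 42 (decimal)
Start: 42
42 × 2 = 84
Convert 0x4 (hexadecimal) → 4 (decimal)
84 ÷ 4 = 21
21 × 2 = 42
42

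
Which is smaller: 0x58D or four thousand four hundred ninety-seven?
Convert 0x58D (hexadecimal) → 5×256 + 8×16 + 13 = 1421 (decimal)
Convert four thousand four hundred ninety-seven (English words) → 4×1000 + 4×100 + 97 = 4497 (decimal)
Compare 1421 vs 4497: smaller = 1421
1421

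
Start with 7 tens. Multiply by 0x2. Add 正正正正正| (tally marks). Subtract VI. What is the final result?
Convert 7 tens (place-value notation) → 7×10 = 70 (decimal)
Start: 70
Convert 0x2 (hexadecimal) → 2 (decimal)
70 × 2 = 140
Convert 正正正正正| (tally marks) → 5 + 5 + 5 + 5 + 5 + 1 = 26 (decimal)
140 + 26 = 166
Convert VI (Roman numeral) → 5 + 1 = 6 (decimal)
166 - 6 = 160
160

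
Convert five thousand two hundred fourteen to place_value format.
Convert five thousand two hundred fourteen (English words) → 5×1000 + 2×100 + 14 = 5214 (decimal)
Convert 5214 (decimal) → 5214 = 5×1000 + 2×100 + 1×10 + 4 → 5 thousands, 2 hundreds, 1 ten, 4 ones (place-value notation)
5 thousands, 2 hundreds, 1 ten, 4 ones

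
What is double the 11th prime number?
The 11th prime number = 31
Compute 31 × 2 = 62
62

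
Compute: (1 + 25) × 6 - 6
Parentheses first: 1 + 25 = 26
Multiply: 26 × 6 = 156
Subtract: 156 - 6 = 150
150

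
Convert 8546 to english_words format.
Convert 8546 (decimal) → 8546 = 8×1000 + 5×100 + 46 → eight thousand five hundred forty-six (English words)
eight thousand five hundred forty-six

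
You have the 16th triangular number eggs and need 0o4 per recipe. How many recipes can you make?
Convert the 16th triangular number (triangular index) → 16×17/2 = 136 (decimal)
Convert 0o4 (octal) → 4 (decimal)
Compute 136 ÷ 4 = 34
34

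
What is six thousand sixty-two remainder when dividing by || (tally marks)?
Convert six thousand sixty-two (English words) → 6×1000 + 62 = 6062 (decimal)
Convert || (tally marks) → 2 (decimal)
Compute 6062 mod 2 = 0
0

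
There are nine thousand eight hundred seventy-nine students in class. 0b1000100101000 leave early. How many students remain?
Convert nine thousand eight hundred seventy-nine (English words) → 9×1000 + 8×100 + 79 = 9879 (decimal)
Convert 0b1000100101000 (binary) → 4096 + 256 + 32 + 8 = 4392 (decimal)
Compute 9879 - 4392 = 5487
5487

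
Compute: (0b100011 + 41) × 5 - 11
Convert 0b100011 (binary) → 32 + 2 + 1 = 35 (decimal)
Expression in decimal: (35 + 41) × 5 - 11
Parentheses first: 35 + 41 = 76
Multiply: 76 × 5 = 380
Subtract: 380 - 11 = 369
369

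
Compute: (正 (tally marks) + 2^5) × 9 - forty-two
Convert 正 (tally marks) → 5 (decimal)
Convert 2^5 (power) → 32 (decimal)
Convert forty-two (English words) → 42 (decimal)
Expression in decimal: (5 + 32) × 9 - 42
Parentheses first: 5 + 32 = 37
Multiply: 37 × 9 = 333
Subtract: 333 - 42 = 291
291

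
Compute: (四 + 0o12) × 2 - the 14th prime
Convert 四 (Chinese numeral) → 4 (decimal)
Convert 0o12 (octal) → 1×8 + 2 = 10 (decimal)
Convert the 14th prime (prime index) → 43 (decimal)
Expression in decimal: (4 + 10) × 2 - 43
Parentheses first: 4 + 10 = 14
Multiply: 14 × 2 = 28
Subtract: 28 - 43 = -15
-15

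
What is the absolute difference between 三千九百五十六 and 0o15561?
Convert 三千九百五十六 (Chinese numeral) → 3×1000 + 9×100 + 5×10 + 6 = 3956 (decimal)
Convert 0o15561 (octal) → 1×4096 + 5×512 + 5×64 + 6×8 + 1 = 7025 (decimal)
Compute |3956 - 7025| = 3069
3069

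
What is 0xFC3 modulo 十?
Convert 0xFC3 (hexadecimal) → 15×256 + 12×16 + 3 = 4035 (decimal)
Convert 十 (Chinese numeral) → 1×10 = 10 (decimal)
Compute 4035 mod 10 = 5
5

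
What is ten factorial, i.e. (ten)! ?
Convert ten (English words) → 10 (decimal)
Compute 10! = 3628800
3628800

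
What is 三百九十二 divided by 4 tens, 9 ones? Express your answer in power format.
Convert 三百九十二 (Chinese numeral) → 3×100 + 9×10 + 2 = 392 (decimal)
Convert 4 tens, 9 ones (place-value notation) → 4×10 + 9 = 49 (decimal)
Compute 392 ÷ 49 = 8
Convert 8 (decimal) → 2^3 (power)
2^3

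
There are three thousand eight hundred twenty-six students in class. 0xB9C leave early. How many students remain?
Convert three thousand eight hundred twenty-six (English words) → 3×1000 + 8×100 + 26 = 3826 (decimal)
Convert 0xB9C (hexadecimal) → 11×256 + 9×16 + 12 = 2972 (decimal)
Compute 3826 - 2972 = 854
854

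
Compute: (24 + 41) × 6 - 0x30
Convert 0x30 (hexadecimal) → 3×16 = 48 (decimal)
Expression in decimal: (24 + 41) × 6 - 48
Parentheses first: 24 + 41 = 65
Multiply: 65 × 6 = 390
Subtract: 390 - 48 = 342
342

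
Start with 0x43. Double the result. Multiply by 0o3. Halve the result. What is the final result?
Convert 0x43 (hexadecimal) → 4×16 + 3 = 67 (decimal)
Start: 67
67 × 2 = 134
Convert 0o3 (octal) → 3 (decimal)
134 × 3 = 402
402 ÷ 2 = 201
201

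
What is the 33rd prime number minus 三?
The 33rd prime number = 137
Convert 三 (Chinese numeral) → 3 (decimal)
Compute 137 - 3 = 134
134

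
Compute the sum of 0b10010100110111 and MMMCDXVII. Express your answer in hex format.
Convert 0b10010100110111 (binary) → 8192 + 1024 + 256 + 32 + 16 + 4 + 2 + 1 = 9527 (decimal)
Convert MMMCDXVII (Roman numeral) → 1000 + 1000 + 1000 + 400 + 10 + 5 + 1 + 1 = 3417 (decimal)
Compute 9527 + 3417 = 12944
Convert 12944 (decimal) → 12944 = 3×4096 + 2×256 + 9×16 → 0x3290 (hexadecimal)
0x3290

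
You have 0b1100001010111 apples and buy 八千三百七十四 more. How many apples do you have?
Convert 0b1100001010111 (binary) → 4096 + 2048 + 64 + 16 + 4 + 2 + 1 = 6231 (decimal)
Convert 八千三百七十四 (Chinese numeral) → 8×1000 + 3×100 + 7×10 + 4 = 8374 (decimal)
Compute 6231 + 8374 = 14605
14605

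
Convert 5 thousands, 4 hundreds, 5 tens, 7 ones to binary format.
Convert 5 thousands, 4 hundreds, 5 tens, 7 ones (place-value notation) → 5×1000 + 4×100 + 5×10 + 7 = 5457 (decimal)
Convert 5457 (decimal) → 5457 = 4096 + 1024 + 256 + 64 + 16 + 1 → 0b1010101010001 (binary)
0b1010101010001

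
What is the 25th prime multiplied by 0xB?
Convert the 25th prime (prime index) → 97 (decimal)
Convert 0xB (hexadecimal) → 11 (decimal)
Compute 97 × 11 = 1067
1067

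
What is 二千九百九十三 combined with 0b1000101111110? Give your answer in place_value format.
Convert 二千九百九十三 (Chinese numeral) → 2×1000 + 9×100 + 9×10 + 3 = 2993 (decimal)
Convert 0b1000101111110 (binary) → 4096 + 256 + 64 + 32 + 16 + 8 + 4 + 2 = 4478 (decimal)
Compute 2993 + 4478 = 7471
Convert 7471 (decimal) → 7471 = 7×1000 + 4×100 + 7×10 + 1 → 7 thousands, 4 hundreds, 7 tens, 1 one (place-value notation)
7 thousands, 4 hundreds, 7 tens, 1 one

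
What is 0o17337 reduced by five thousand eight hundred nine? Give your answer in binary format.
Convert 0o17337 (octal) → 1×4096 + 7×512 + 3×64 + 3×8 + 7 = 7903 (decimal)
Convert five thousand eight hundred nine (English words) → 5×1000 + 8×100 + 9 = 5809 (decimal)
Compute 7903 - 5809 = 2094
Convert 2094 (decimal) → 2094 = 2048 + 32 + 8 + 4 + 2 → 0b100000101110 (binary)
0b100000101110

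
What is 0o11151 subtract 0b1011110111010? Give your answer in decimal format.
Convert 0o11151 (octal) → 1×4096 + 1×512 + 1×64 + 5×8 + 1 = 4713 (decimal)
Convert 0b1011110111010 (binary) → 4096 + 1024 + 512 + 256 + 128 + 32 + 16 + 8 + 2 = 6074 (decimal)
Compute 4713 - 6074 = -1361
-1361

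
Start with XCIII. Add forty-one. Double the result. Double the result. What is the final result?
Convert XCIII (Roman numeral) → 90 + 1 + 1 + 1 = 93 (decimal)
Start: 93
Convert forty-one (English words) → 41 (decimal)
93 + 41 = 134
134 × 2 = 268
268 × 2 = 536
536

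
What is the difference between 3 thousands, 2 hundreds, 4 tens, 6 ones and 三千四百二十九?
Convert 3 thousands, 2 hundreds, 4 tens, 6 ones (place-value notation) → 3×1000 + 2×100 + 4×10 + 6 = 3246 (decimal)
Convert 三千四百二十九 (Chinese numeral) → 3×1000 + 4×100 + 2×10 + 9 = 3429 (decimal)
Difference: |3246 - 3429| = 183
183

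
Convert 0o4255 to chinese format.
Convert 0o4255 (octal) → 4×512 + 2×64 + 5×8 + 5 = 2221 (decimal)
Convert 2221 (decimal) → 2221 = 2×1000 + 2×100 + 2×10 + 1 → 二千二百二十一 (Chinese numeral)
二千二百二十一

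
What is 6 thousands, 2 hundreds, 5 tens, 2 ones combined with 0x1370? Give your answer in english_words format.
Convert 6 thousands, 2 hundreds, 5 tens, 2 ones (place-value notation) → 6×1000 + 2×100 + 5×10 + 2 = 6252 (decimal)
Convert 0x1370 (hexadecimal) → 1×4096 + 3×256 + 7×16 = 4976 (decimal)
Compute 6252 + 4976 = 11228
Convert 11228 (decimal) → 11228 = 11×1000 + 2×100 + 28 → eleven thousand two hundred twenty-eight (English words)
eleven thousand two hundred twenty-eight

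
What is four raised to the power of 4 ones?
Convert four (English words) → 4 (decimal)
Convert 4 ones (place-value notation) → 4 (decimal)
Compute 4 ^ 4 = 256
256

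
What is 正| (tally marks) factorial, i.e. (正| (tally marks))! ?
Convert 正| (tally marks) → 5 + 1 = 6 (decimal)
Compute 6! = 720
720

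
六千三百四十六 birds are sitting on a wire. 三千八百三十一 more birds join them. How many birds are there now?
Convert 六千三百四十六 (Chinese numeral) → 6×1000 + 3×100 + 4×10 + 6 = 6346 (decimal)
Convert 三千八百三十一 (Chinese numeral) → 3×1000 + 8×100 + 3×10 + 1 = 3831 (decimal)
Compute 6346 + 3831 = 10177
10177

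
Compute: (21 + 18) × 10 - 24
Parentheses first: 21 + 18 = 39
Multiply: 39 × 10 = 390
Subtract: 390 - 24 = 366
366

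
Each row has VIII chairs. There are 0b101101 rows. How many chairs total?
Convert VIII (Roman numeral) → 5 + 1 + 1 + 1 = 8 (decimal)
Convert 0b101101 (binary) → 32 + 8 + 4 + 1 = 45 (decimal)
Compute 8 × 45 = 360
360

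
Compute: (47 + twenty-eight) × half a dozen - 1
Convert twenty-eight (English words) → 28 (decimal)
Convert half a dozen (colloquial) → 6 (decimal)
Expression in decimal: (47 + 28) × 6 - 1
Parentheses first: 47 + 28 = 75
Multiply: 75 × 6 = 450
Subtract: 450 - 1 = 449
449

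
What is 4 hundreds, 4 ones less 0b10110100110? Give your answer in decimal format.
Convert 4 hundreds, 4 ones (place-value notation) → 4×100 + 4 = 404 (decimal)
Convert 0b10110100110 (binary) → 1024 + 256 + 128 + 32 + 4 + 2 = 1446 (decimal)
Compute 404 - 1446 = -1042
-1042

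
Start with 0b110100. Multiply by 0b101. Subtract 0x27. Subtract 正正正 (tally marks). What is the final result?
Convert 0b110100 (binary) → 32 + 16 + 4 = 52 (decimal)
Start: 52
Convert 0b101 (binary) → 4 + 1 = 5 (decimal)
52 × 5 = 260
Convert 0x27 (hexadecimal) → 2×16 + 7 = 39 (decimal)
260 - 39 = 221
Convert 正正正 (tally marks) → 5 + 5 + 5 = 15 (decimal)
221 - 15 = 206
206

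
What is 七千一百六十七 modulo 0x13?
Convert 七千一百六十七 (Chinese numeral) → 7×1000 + 1×100 + 6×10 + 7 = 7167 (decimal)
Convert 0x13 (hexadecimal) → 1×16 + 3 = 19 (decimal)
Compute 7167 mod 19 = 4
4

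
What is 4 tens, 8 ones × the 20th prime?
Convert 4 tens, 8 ones (place-value notation) → 4×10 + 8 = 48 (decimal)
Convert the 20th prime (prime index) → 71 (decimal)
Compute 48 × 71 = 3408
3408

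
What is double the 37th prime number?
The 37th prime number = 157
Compute 157 × 2 = 314
314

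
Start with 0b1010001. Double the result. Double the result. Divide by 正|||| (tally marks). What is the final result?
Convert 0b1010001 (binary) → 64 + 16 + 1 = 81 (decimal)
Start: 81
81 × 2 = 162
162 × 2 = 324
Convert 正|||| (tally marks) → 5 + 4 = 9 (decimal)
324 ÷ 9 = 36
36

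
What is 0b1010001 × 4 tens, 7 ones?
Convert 0b1010001 (binary) → 64 + 16 + 1 = 81 (decimal)
Convert 4 tens, 7 ones (place-value notation) → 4×10 + 7 = 47 (decimal)
Compute 81 × 47 = 3807
3807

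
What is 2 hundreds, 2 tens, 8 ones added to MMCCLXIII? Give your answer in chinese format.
Convert 2 hundreds, 2 tens, 8 ones (place-value notation) → 2×100 + 2×10 + 8 = 228 (decimal)
Convert MMCCLXIII (Roman numeral) → 1000 + 1000 + 100 + 100 + 50 + 10 + 1 + 1 + 1 = 2263 (decimal)
Compute 228 + 2263 = 2491
Convert 2491 (decimal) → 2491 = 2×1000 + 4×100 + 9×10 + 1 → 二千四百九十一 (Chinese numeral)
二千四百九十一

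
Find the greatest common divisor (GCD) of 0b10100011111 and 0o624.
Convert 0b10100011111 (binary) → 1024 + 256 + 16 + 8 + 4 + 2 + 1 = 1311 (decimal)
Convert 0o624 (octal) → 6×64 + 2×8 + 4 = 404 (decimal)
Compute gcd(1311, 404) = 1
1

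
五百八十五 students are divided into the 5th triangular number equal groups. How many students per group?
Convert 五百八十五 (Chinese numeral) → 5×100 + 8×10 + 5 = 585 (decimal)
Convert the 5th triangular number (triangular index) → 5×6/2 = 15 (decimal)
Compute 585 ÷ 15 = 39
39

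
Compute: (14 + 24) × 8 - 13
Parentheses first: 14 + 24 = 38
Multiply: 38 × 8 = 304
Subtract: 304 - 13 = 291
291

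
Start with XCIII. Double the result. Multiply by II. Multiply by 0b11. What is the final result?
Convert XCIII (Roman numeral) → 90 + 1 + 1 + 1 = 93 (decimal)
Start: 93
93 × 2 = 186
Convert II (Roman numeral) → 1 + 1 = 2 (decimal)
186 × 2 = 372
Convert 0b11 (binary) → 2 + 1 = 3 (decimal)
372 × 3 = 1116
1116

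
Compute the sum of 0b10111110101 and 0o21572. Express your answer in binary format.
Convert 0b10111110101 (binary) → 1024 + 256 + 128 + 64 + 32 + 16 + 4 + 1 = 1525 (decimal)
Convert 0o21572 (octal) → 2×4096 + 1×512 + 5×64 + 7×8 + 2 = 9082 (decimal)
Compute 1525 + 9082 = 10607
Convert 10607 (decimal) → 10607 = 8192 + 2048 + 256 + 64 + 32 + 8 + 4 + 2 + 1 → 0b10100101101111 (binary)
0b10100101101111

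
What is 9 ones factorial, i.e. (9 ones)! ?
Convert 9 ones (place-value notation) → 9 (decimal)
Compute 9! = 362880
362880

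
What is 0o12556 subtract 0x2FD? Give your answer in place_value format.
Convert 0o12556 (octal) → 1×4096 + 2×512 + 5×64 + 5×8 + 6 = 5486 (decimal)
Convert 0x2FD (hexadecimal) → 2×256 + 15×16 + 13 = 765 (decimal)
Compute 5486 - 765 = 4721
Convert 4721 (decimal) → 4721 = 4×1000 + 7×100 + 2×10 + 1 → 4 thousands, 7 hundreds, 2 tens, 1 one (place-value notation)
4 thousands, 7 hundreds, 2 tens, 1 one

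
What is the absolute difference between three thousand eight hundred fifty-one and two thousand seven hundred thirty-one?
Convert three thousand eight hundred fifty-one (English words) → 3×1000 + 8×100 + 51 = 3851 (decimal)
Convert two thousand seven hundred thirty-one (English words) → 2×1000 + 7×100 + 31 = 2731 (decimal)
Compute |3851 - 2731| = 1120
1120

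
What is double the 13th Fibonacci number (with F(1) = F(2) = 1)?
The 13th Fibonacci number (with F(1) = F(2) = 1): 1, 1, 2, 3, 5, 8, 13, 21, 34, 55, 89, 144, 233 → 233
Compute 233 × 2 = 466
466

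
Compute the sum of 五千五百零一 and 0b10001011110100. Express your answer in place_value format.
Convert 五千五百零一 (Chinese numeral) → 5×1000 + 5×100 + 1 = 5501 (decimal)
Convert 0b10001011110100 (binary) → 8192 + 512 + 128 + 64 + 32 + 16 + 4 = 8948 (decimal)
Compute 5501 + 8948 = 14449
Convert 14449 (decimal) → 14449 = 14×1000 + 4×100 + 4×10 + 9 → 14 thousands, 4 hundreds, 4 tens, 9 ones (place-value notation)
14 thousands, 4 hundreds, 4 tens, 9 ones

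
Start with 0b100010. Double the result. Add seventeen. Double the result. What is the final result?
Convert 0b100010 (binary) → 32 + 2 = 34 (decimal)
Start: 34
34 × 2 = 68
Convert seventeen (English words) → 17 (decimal)
68 + 17 = 85
85 × 2 = 170
170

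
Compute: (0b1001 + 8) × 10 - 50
Convert 0b1001 (binary) → 8 + 1 = 9 (decimal)
Expression in decimal: (9 + 8) × 10 - 50
Parentheses first: 9 + 8 = 17
Multiply: 17 × 10 = 170
Subtract: 170 - 50 = 120
120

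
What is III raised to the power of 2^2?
Convert III (Roman numeral) → 1 + 1 + 1 = 3 (decimal)
Convert 2^2 (power) → 4 (decimal)
Compute 3 ^ 4 = 81
81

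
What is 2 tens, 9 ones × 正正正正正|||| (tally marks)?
Convert 2 tens, 9 ones (place-value notation) → 2×10 + 9 = 29 (decimal)
Convert 正正正正正|||| (tally marks) → 5 + 5 + 5 + 5 + 5 + 4 = 29 (decimal)
Compute 29 × 29 = 841
841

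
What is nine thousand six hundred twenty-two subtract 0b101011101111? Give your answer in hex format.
Convert nine thousand six hundred twenty-two (English words) → 9×1000 + 6×100 + 22 = 9622 (decimal)
Convert 0b101011101111 (binary) → 2048 + 512 + 128 + 64 + 32 + 8 + 4 + 2 + 1 = 2799 (decimal)
Compute 9622 - 2799 = 6823
Convert 6823 (decimal) → 6823 = 1×4096 + 10×256 + 10×16 + 7 → 0x1AA7 (hexadecimal)
0x1AA7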